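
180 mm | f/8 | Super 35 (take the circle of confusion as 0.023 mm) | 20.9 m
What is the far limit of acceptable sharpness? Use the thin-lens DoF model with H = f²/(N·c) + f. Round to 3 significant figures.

23.7 m

Hyperfocal distance H = f²/(N·c) + f = 180²/(8 × 0.023) + 180 = 32400/0.184 + 180 ≈ 176267.0 mm ≈ 176.3 m.
Far limit Df = s·(H − f)/(H − s) = 20900 × (176267.0 − 180) / (176267.0 − 20900) = 20900 × 176087.0 / 155367.0 ≈ 23687 mm ≈ 23.7 m.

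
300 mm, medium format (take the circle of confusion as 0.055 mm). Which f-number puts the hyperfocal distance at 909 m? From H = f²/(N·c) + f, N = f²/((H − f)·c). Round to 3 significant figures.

f/1.80

Rearrange H = f²/(N·c) + f for N: N = f² / ((H − f)·c).
N = 300² / ((909000 − 300) × 0.055) = 90000 / 49978 ≈ 1.80.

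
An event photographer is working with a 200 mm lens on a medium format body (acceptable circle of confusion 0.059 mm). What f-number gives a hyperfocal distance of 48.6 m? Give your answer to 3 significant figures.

f/14

Rearrange H = f²/(N·c) + f for N: N = f² / ((H − f)·c).
N = 200² / ((48600 − 200) × 0.059) = 40000 / 2856 ≈ 14.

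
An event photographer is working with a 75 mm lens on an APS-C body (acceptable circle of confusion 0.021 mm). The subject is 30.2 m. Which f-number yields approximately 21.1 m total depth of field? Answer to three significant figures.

f/2.80

Write h = H − f = f²/(N·c). The thin-lens limits are Dn = s·h/(h + (s−f)) and Df = s·h/(h − (s−f)), so DoF = Df − Dn = 2·s·(s−f)·h / (h² − (s−f)²).
That is a quadratic in h: DoF·h² − 2·s·(s−f)·h − DoF·(s−f)² = 0 ⇒ h = (s−f)·(s + √(s² + DoF²)) / DoF = 30125 × (30200 + √(30200² + 21100²)) / 21100 = 30125 × (30200 + 36840.9) / 21100 ≈ 95716 mm.
Then N = f²/(c·h) = 75² / (0.021 × 95716) = 5625 / 2010.0 ≈ 2.80.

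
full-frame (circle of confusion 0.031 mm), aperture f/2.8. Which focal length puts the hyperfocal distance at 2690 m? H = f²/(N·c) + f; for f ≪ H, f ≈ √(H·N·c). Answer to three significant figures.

483 mm

From H = f²/(N·c) + f, with f ≪ H: f ≈ √(H·N·c) = √(2690000 × 2.8 × 0.031) = √233492 ≈ 483.2 mm.
The +f correction barely moves this — solving exactly, f² + N·c·f − N·c·H = 0 ⇒ f = (−N·c + √((N·c)² + 4·N·c·H))/2 = (−0.0868 + √933968)/2 ≈ 483.17 mm, so f ≈ 483 mm.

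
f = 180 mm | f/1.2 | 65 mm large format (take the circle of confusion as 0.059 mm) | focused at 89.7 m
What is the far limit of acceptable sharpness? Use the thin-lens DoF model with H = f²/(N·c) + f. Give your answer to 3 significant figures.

Hyperfocal distance H = f²/(N·c) + f = 180²/(1.2 × 0.059) + 180 = 32400/0.0708 + 180 ≈ 457807.1 mm ≈ 457.8 m.
Far limit Df = s·(H − f)/(H − s) = 89700 × (457807.1 − 180) / (457807.1 − 89700) = 89700 × 457627.1 / 368107.1 ≈ 111514 mm ≈ 112 m.

112 m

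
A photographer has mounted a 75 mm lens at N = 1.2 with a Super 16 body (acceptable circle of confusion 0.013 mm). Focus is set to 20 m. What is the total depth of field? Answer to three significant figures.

2.22 m

Hyperfocal distance H = f²/(N·c) + f = 75²/(1.2 × 0.013) + 75 = 5625/0.0156 + 75 ≈ 360651.9 mm ≈ 360.7 m.
Near limit Dn = s·(H − f)/(H + s − 2f) = 20000 × (360651.9 − 75) / (360651.9 + 20000 − 2 × 75) = 20000 × 360576.9 / 380501.9 ≈ 18952.7 mm.
Far limit Df = s·(H − f)/(H − s) = 20000 × (360651.9 − 75) / (360651.9 − 20000) = 20000 × 360576.9 / 340651.9 ≈ 21169.8 mm.
Depth of field = Df − Dn = 21169.8 − 18952.7 ≈ 2217.1 mm ≈ 2.22 m.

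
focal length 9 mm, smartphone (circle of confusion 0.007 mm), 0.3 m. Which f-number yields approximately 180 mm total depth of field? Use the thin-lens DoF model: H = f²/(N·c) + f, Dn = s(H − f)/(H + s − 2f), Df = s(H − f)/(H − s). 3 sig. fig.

f/11

Write h = H − f = f²/(N·c). The thin-lens limits are Dn = s·h/(h + (s−f)) and Df = s·h/(h − (s−f)), so DoF = Df − Dn = 2·s·(s−f)·h / (h² − (s−f)²).
That is a quadratic in h: DoF·h² − 2·s·(s−f)·h − DoF·(s−f)² = 0 ⇒ h = (s−f)·(s + √(s² + DoF²)) / DoF = 291 × (300 + √(300² + 180²)) / 180 = 291 × (300 + 349.857) / 180 ≈ 1050.6 mm.
Then N = f²/(c·h) = 9² / (0.007 × 1050.6) = 81 / 7.3542 ≈ 11.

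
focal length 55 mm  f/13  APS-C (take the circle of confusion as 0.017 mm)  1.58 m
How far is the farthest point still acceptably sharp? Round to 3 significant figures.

1.78 m

Hyperfocal distance H = f²/(N·c) + f = 55²/(13 × 0.017) + 55 = 3025/0.221 + 55 ≈ 13742.8 mm ≈ 13.74 m.
Far limit Df = s·(H − f)/(H − s) = 1580 × (13742.8 − 55) / (13742.8 − 1580) = 1580 × 13687.8 / 12162.8 ≈ 1778.1 mm ≈ 1.78 m.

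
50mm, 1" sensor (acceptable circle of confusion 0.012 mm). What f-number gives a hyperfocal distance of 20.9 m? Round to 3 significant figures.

Rearrange H = f²/(N·c) + f for N: N = f² / ((H − f)·c).
N = 50² / ((20900 − 50) × 0.012) = 2500 / 250.2 ≈ 9.99.

f/9.99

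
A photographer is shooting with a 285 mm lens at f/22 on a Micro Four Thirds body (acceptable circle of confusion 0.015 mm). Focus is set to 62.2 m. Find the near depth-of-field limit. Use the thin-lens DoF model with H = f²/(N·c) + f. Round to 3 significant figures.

49.7 m

Hyperfocal distance H = f²/(N·c) + f = 285²/(22 × 0.015) + 285 = 81225/0.33 + 285 ≈ 246421.4 mm ≈ 246.4 m.
Near limit Dn = s·(H − f)/(H + s − 2f) = 62200 × (246421.4 − 285) / (246421.4 + 62200 − 2 × 285) = 62200 × 246136.4 / 308051.4 ≈ 49698 mm ≈ 49.7 m.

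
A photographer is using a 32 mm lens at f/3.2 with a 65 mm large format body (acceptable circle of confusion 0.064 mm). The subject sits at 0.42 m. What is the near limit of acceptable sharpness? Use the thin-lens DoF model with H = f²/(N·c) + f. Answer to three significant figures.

Hyperfocal distance H = f²/(N·c) + f = 32²/(3.2 × 0.064) + 32 = 1024/0.2048 + 32 ≈ 5032.0 mm ≈ 5.032 m.
Near limit Dn = s·(H − f)/(H + s − 2f) = 420 × (5032.0 − 32) / (5032.0 + 420 − 2 × 32) = 420 × 5000.0 / 5388.0 ≈ 389.76 mm.

390 mm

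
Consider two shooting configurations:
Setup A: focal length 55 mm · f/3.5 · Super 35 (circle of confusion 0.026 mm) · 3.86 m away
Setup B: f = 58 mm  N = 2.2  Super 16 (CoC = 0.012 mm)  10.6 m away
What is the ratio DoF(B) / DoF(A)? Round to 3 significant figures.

1.97

Setup A: H = 55²/(3.5×0.026) + 55 ≈ 33296.8 mm; DoF = Df − Dn = 4358.94 − 3463.55 ≈ 895.39 mm.
Setup B: H = 58²/(2.2×0.012) + 58 ≈ 127482.2 mm; DoF = Df − Dn = 11556.0 − 9790.1 ≈ 1765.9 mm.
Ratio = 1765.9 / 895.39 ≈ 1.97.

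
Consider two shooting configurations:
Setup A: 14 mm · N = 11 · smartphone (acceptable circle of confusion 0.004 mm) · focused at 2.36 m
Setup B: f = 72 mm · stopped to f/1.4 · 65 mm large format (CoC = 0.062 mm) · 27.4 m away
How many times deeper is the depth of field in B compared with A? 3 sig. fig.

9.22

Setup A: H = 14²/(11×0.004) + 14 ≈ 4468.5 mm; DoF = Df − Dn = 4985.8 − 1545.9 ≈ 3439.9 mm.
Setup B: H = 72²/(1.4×0.062) + 72 ≈ 59795.5 mm; DoF = Df − Dn = 50514 − 18798 ≈ 31716 mm.
Ratio = 31716 / 3439.9 ≈ 9.22.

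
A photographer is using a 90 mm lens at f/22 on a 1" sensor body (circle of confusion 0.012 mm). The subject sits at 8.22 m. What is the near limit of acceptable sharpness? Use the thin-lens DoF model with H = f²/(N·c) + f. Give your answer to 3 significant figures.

6.50 m

Hyperfocal distance H = f²/(N·c) + f = 90²/(22 × 0.012) + 90 = 8100/0.264 + 90 ≈ 30771.8 mm ≈ 30.77 m.
Near limit Dn = s·(H − f)/(H + s − 2f) = 8220 × (30771.8 − 90) / (30771.8 + 8220 − 2 × 90) = 8220 × 30681.8 / 38811.8 ≈ 6498.1 mm ≈ 6.50 m.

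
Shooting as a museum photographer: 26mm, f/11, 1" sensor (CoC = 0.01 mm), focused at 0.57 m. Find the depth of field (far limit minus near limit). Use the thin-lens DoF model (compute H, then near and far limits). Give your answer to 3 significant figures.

102 mm

Hyperfocal distance H = f²/(N·c) + f = 26²/(11 × 0.01) + 26 = 676/0.11 + 26 ≈ 6171.5 mm ≈ 6.171 m.
Near limit Dn = s·(H − f)/(H + s − 2f) = 570 × (6171.5 − 26) / (6171.5 + 570 − 2 × 26) = 570 × 6145.5 / 6689.5 ≈ 523.65 mm.
Far limit Df = s·(H − f)/(H − s) = 570 × (6171.5 − 26) / (6171.5 − 570) = 570 × 6145.5 / 5601.5 ≈ 625.36 mm.
Depth of field = Df − Dn = 625.36 − 523.65 ≈ 101.71 mm.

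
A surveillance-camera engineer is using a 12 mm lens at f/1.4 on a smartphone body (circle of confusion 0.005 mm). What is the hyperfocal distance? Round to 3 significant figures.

20.6 m

Hyperfocal distance H = f²/(N·c) + f = 12²/(1.4 × 0.005) + 12 = 144/0.007 + 12 ≈ 20583.4 mm ≈ 20.6 m.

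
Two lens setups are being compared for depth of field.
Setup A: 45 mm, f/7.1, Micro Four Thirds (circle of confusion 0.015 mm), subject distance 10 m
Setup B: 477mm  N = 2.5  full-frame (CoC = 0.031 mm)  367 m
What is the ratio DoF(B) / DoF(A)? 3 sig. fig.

6.45

Setup A: H = 45²/(7.1×0.015) + 45 ≈ 19059.1 mm; DoF = Df − Dn = 20989 − 6564 ≈ 14425 mm.
Setup B: H = 477²/(2.5×0.031) + 477 ≈ 2936335.1 mm; DoF = Df − Dn = 419354 − 326268 ≈ 93086 mm.
Ratio = 93086 / 14425 ≈ 6.45.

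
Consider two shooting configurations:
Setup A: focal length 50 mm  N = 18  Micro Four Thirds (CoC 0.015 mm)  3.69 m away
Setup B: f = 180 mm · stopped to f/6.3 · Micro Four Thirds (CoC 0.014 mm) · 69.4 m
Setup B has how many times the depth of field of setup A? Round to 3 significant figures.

Setup A: H = 50²/(18×0.015) + 50 ≈ 9309.3 mm; DoF = Df − Dn = 6080.3 − 2648.7 ≈ 3431.6 mm.
Setup B: H = 180²/(6.3×0.014) + 180 ≈ 367526.9 mm; DoF = Df − Dn = 85513 − 58396 ≈ 27117 mm.
Ratio = 27117 / 3431.6 ≈ 7.90.

7.90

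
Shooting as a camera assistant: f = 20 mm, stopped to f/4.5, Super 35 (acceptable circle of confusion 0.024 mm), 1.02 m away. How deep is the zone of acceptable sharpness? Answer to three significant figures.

0.594 m

Hyperfocal distance H = f²/(N·c) + f = 20²/(4.5 × 0.024) + 20 = 400/0.108 + 20 ≈ 3723.7 mm ≈ 3.724 m.
Near limit Dn = s·(H − f)/(H + s − 2f) = 1020 × (3723.7 − 20) / (3723.7 + 1020 − 2 × 20) = 1020 × 3703.7 / 4703.7 ≈ 803.15 mm.
Far limit Df = s·(H − f)/(H − s) = 1020 × (3723.7 − 20) / (3723.7 − 1020) = 1020 × 3703.7 / 2703.7 ≈ 1397.26 mm.
Depth of field = Df − Dn = 1397.26 − 803.15 ≈ 594.11 mm ≈ 0.594 m.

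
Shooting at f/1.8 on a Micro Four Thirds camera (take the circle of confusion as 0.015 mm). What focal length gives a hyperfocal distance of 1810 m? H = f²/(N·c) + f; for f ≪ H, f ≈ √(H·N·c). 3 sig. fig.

221 mm

From H = f²/(N·c) + f, with f ≪ H: f ≈ √(H·N·c) = √(1810000 × 1.8 × 0.015) = √48870 ≈ 221.1 mm.
The +f correction barely moves this — solving exactly, f² + N·c·f − N·c·H = 0 ⇒ f = (−N·c + √((N·c)² + 4·N·c·H))/2 = (−0.027 + √195480)/2 ≈ 221.05 mm, so f ≈ 221 mm.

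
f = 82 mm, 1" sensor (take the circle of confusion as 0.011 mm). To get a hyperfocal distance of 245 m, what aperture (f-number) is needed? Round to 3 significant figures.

f/2.50

Rearrange H = f²/(N·c) + f for N: N = f² / ((H − f)·c).
N = 82² / ((245000 − 82) × 0.011) = 6724 / 2694 ≈ 2.50.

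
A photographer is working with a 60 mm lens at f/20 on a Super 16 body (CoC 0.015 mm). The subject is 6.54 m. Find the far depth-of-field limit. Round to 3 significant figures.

14.2 m

Hyperfocal distance H = f²/(N·c) + f = 60²/(20 × 0.015) + 60 = 3600/0.3 + 60 ≈ 12060.0 mm ≈ 12.06 m.
Far limit Df = s·(H − f)/(H − s) = 6540 × (12060.0 − 60) / (12060.0 − 6540) = 6540 × 12000.0 / 5520.0 ≈ 14217 mm ≈ 14.2 m.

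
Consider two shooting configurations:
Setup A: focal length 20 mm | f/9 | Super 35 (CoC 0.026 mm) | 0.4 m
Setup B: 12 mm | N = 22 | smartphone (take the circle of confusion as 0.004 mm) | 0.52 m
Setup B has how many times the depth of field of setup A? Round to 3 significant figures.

Setup A: H = 20²/(9×0.026) + 20 ≈ 1729.4 mm; DoF = Df − Dn = 514.34 − 327.25 ≈ 187.09 mm.
Setup B: H = 12²/(22×0.004) + 12 ≈ 1648.4 mm; DoF = Df − Dn = 754.11 − 396.81 ≈ 357.30 mm.
Ratio = 357.30 / 187.09 ≈ 1.91.

1.91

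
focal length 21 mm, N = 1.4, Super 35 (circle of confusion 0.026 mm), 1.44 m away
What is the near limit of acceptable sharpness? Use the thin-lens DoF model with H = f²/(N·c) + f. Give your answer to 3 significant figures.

Hyperfocal distance H = f²/(N·c) + f = 21²/(1.4 × 0.026) + 21 = 441/0.0364 + 21 ≈ 12136.4 mm ≈ 12.14 m.
Near limit Dn = s·(H − f)/(H + s − 2f) = 1440 × (12136.4 − 21) / (12136.4 + 1440 − 2 × 21) = 1440 × 12115.4 / 13534.4 ≈ 1289.0 mm ≈ 1.29 m.

1.29 m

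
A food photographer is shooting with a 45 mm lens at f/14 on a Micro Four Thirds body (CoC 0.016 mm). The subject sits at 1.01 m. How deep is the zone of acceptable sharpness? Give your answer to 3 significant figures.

218 mm

Hyperfocal distance H = f²/(N·c) + f = 45²/(14 × 0.016) + 45 = 2025/0.224 + 45 ≈ 9085.2 mm ≈ 9.085 m.
Near limit Dn = s·(H − f)/(H + s − 2f) = 1010 × (9085.2 − 45) / (9085.2 + 1010 − 2 × 45) = 1010 × 9040.2 / 10005.2 ≈ 912.59 mm.
Far limit Df = s·(H − f)/(H − s) = 1010 × (9085.2 − 45) / (9085.2 − 1010) = 1010 × 9040.2 / 8075.2 ≈ 1130.70 mm.
Depth of field = Df − Dn = 1130.70 − 912.59 ≈ 218.11 mm.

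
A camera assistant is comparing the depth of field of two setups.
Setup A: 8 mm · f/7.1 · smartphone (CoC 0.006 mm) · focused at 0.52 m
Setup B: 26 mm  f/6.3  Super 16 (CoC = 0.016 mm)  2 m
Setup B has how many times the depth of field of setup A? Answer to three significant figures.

Setup A: H = 8²/(7.1×0.006) + 8 ≈ 1510.3 mm; DoF = Df − Dn = 788.83 − 387.83 ≈ 401.00 mm.
Setup B: H = 26²/(6.3×0.016) + 26 ≈ 6732.3 mm; DoF = Df − Dn = 2834.3 − 1545.2 ≈ 1289.1 mm.
Ratio = 1289.1 / 401.00 ≈ 3.21.

3.21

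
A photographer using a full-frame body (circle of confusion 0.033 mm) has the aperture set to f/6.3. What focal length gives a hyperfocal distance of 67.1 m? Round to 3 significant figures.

From H = f²/(N·c) + f, with f ≪ H: f ≈ √(H·N·c) = √(67100 × 6.3 × 0.033) = √13950 ≈ 118.1 mm.
The +f correction barely moves this — solving exactly, f² + N·c·f − N·c·H = 0 ⇒ f = (−N·c + √((N·c)² + 4·N·c·H))/2 = (−0.2079 + √55800)/2 ≈ 118.01 mm, so f ≈ 118 mm.

118 mm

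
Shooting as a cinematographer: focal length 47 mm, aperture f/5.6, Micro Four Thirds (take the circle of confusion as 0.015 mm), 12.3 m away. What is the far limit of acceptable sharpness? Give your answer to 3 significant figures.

Hyperfocal distance H = f²/(N·c) + f = 47²/(5.6 × 0.015) + 47 = 2209/0.084 + 47 ≈ 26344.6 mm ≈ 26.34 m.
Far limit Df = s·(H − f)/(H − s) = 12300 × (26344.6 − 47) / (26344.6 − 12300) = 12300 × 26297.6 / 14044.6 ≈ 23031 mm ≈ 23.0 m.

23.0 m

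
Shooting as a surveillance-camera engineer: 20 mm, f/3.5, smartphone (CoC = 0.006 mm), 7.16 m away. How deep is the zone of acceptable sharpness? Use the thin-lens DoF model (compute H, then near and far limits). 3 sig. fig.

6.25 m

Hyperfocal distance H = f²/(N·c) + f = 20²/(3.5 × 0.006) + 20 = 400/0.021 + 20 ≈ 19067.6 mm ≈ 19.07 m.
Near limit Dn = s·(H − f)/(H + s − 2f) = 7160 × (19067.6 − 20) / (19067.6 + 7160 − 2 × 20) = 7160 × 19047.6 / 26187.6 ≈ 5207.8 mm.
Far limit Df = s·(H − f)/(H − s) = 7160 × (19067.6 − 20) / (19067.6 − 7160) = 7160 × 19047.6 / 11907.6 ≈ 11453.3 mm.
Depth of field = Df − Dn = 11453.3 − 5207.8 ≈ 6245.5 mm ≈ 6.25 m.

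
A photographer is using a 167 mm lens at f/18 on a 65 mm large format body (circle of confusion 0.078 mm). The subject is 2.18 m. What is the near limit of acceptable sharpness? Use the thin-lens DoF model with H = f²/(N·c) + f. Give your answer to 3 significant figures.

1.98 m

Hyperfocal distance H = f²/(N·c) + f = 167²/(18 × 0.078) + 167 = 27889/1.404 + 167 ≈ 20031.0 mm ≈ 20.03 m.
Near limit Dn = s·(H − f)/(H + s − 2f) = 2180 × (20031.0 − 167) / (20031.0 + 2180 − 2 × 167) = 2180 × 19864.0 / 21877.0 ≈ 1979.4 mm ≈ 1.98 m.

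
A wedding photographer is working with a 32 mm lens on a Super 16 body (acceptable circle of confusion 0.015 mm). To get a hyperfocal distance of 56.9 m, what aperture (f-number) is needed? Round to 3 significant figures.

Rearrange H = f²/(N·c) + f for N: N = f² / ((H − f)·c).
N = 32² / ((56900 − 32) × 0.015) = 1024 / 853.0 ≈ 1.20.

f/1.20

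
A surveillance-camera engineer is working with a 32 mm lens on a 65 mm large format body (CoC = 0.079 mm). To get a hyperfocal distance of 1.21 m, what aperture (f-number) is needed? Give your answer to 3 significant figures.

f/11

Rearrange H = f²/(N·c) + f for N: N = f² / ((H − f)·c).
N = 32² / ((1210 − 32) × 0.079) = 1024 / 93.06 ≈ 11.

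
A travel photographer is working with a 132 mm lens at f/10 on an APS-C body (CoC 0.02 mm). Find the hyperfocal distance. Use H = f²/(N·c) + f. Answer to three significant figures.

Hyperfocal distance H = f²/(N·c) + f = 132²/(10 × 0.02) + 132 = 17424/0.2 + 132 ≈ 87252.0 mm ≈ 87.3 m.

87.3 m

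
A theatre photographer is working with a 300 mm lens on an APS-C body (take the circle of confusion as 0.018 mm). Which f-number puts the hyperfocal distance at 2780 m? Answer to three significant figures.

f/1.80

Rearrange H = f²/(N·c) + f for N: N = f² / ((H − f)·c).
N = 300² / ((2780000 − 300) × 0.018) = 90000 / 50035 ≈ 1.80.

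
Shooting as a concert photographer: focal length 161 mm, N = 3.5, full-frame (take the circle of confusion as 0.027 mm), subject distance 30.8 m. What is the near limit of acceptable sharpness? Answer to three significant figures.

Hyperfocal distance H = f²/(N·c) + f = 161²/(3.5 × 0.027) + 161 = 25921/0.0945 + 161 ≈ 274457.3 mm ≈ 274.5 m.
Near limit Dn = s·(H − f)/(H + s − 2f) = 30800 × (274457.3 − 161) / (274457.3 + 30800 − 2 × 161) = 30800 × 274296.3 / 304935.3 ≈ 27705 mm ≈ 27.7 m.

27.7 m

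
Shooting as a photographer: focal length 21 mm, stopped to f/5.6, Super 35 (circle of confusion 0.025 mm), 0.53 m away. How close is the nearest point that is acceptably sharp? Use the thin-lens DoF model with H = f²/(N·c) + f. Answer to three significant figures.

Hyperfocal distance H = f²/(N·c) + f = 21²/(5.6 × 0.025) + 21 = 441/0.14 + 21 ≈ 3171.0 mm ≈ 3.171 m.
Near limit Dn = s·(H − f)/(H + s − 2f) = 530 × (3171.0 − 21) / (3171.0 + 530 − 2 × 21) = 530 × 3150.0 / 3659.0 ≈ 456.27 mm.

456 mm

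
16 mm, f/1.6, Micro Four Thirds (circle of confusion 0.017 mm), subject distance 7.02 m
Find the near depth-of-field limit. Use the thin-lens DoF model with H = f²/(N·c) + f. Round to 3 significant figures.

4.02 m

Hyperfocal distance H = f²/(N·c) + f = 16²/(1.6 × 0.017) + 16 = 256/0.0272 + 16 ≈ 9427.8 mm ≈ 9.428 m.
Near limit Dn = s·(H − f)/(H + s − 2f) = 7020 × (9427.8 − 16) / (9427.8 + 7020 − 2 × 16) = 7020 × 9411.8 / 16415.8 ≈ 4024.8 mm ≈ 4.02 m.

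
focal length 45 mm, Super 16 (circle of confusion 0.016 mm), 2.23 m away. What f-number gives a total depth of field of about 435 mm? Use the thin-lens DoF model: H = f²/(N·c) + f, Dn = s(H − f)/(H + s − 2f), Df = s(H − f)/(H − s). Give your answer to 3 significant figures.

f/5.60

Write h = H − f = f²/(N·c). The thin-lens limits are Dn = s·h/(h + (s−f)) and Df = s·h/(h − (s−f)), so DoF = Df − Dn = 2·s·(s−f)·h / (h² − (s−f)²).
That is a quadratic in h: DoF·h² − 2·s·(s−f)·h − DoF·(s−f)² = 0 ⇒ h = (s−f)·(s + √(s² + DoF²)) / DoF = 2185 × (2230 + √(2230² + 435²)) / 435 = 2185 × (2230 + 2272.03) / 435 ≈ 22614 mm.
Then N = f²/(c·h) = 45² / (0.016 × 22614) = 2025 / 361.82 ≈ 5.60.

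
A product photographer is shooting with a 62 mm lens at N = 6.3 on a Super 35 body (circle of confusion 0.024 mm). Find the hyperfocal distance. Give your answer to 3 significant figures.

25.5 m

Hyperfocal distance H = f²/(N·c) + f = 62²/(6.3 × 0.024) + 62 = 3844/0.1512 + 62 ≈ 25485.3 mm ≈ 25.5 m.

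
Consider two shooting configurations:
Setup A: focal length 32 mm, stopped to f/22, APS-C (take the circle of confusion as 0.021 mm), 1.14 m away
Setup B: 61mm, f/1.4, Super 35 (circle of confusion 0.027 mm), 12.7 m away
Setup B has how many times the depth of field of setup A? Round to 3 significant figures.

2.18

Setup A: H = 32²/(22×0.021) + 32 ≈ 2248.5 mm; DoF = Df − Dn = 2279.5 − 760.1 ≈ 1519.4 mm.
Setup B: H = 61²/(1.4×0.027) + 61 ≈ 98500.2 mm; DoF = Df − Dn = 14570.8 − 11254.9 ≈ 3315.9 mm.
Ratio = 3315.9 / 1519.4 ≈ 2.18.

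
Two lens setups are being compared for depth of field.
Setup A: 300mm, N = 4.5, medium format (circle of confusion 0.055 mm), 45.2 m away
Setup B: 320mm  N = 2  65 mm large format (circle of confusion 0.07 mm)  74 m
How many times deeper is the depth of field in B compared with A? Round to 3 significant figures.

1.33

Setup A: H = 300²/(4.5×0.055) + 300 ≈ 363936.4 mm; DoF = Df − Dn = 51567 − 40232 ≈ 11335 mm.
Setup B: H = 320²/(2×0.07) + 320 ≈ 731748.6 mm; DoF = Df − Dn = 82289 − 67228 ≈ 15061 mm.
Ratio = 15061 / 11335 ≈ 1.33.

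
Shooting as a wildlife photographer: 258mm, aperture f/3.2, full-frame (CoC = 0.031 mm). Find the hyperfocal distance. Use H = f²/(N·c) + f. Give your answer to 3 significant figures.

671 m

Hyperfocal distance H = f²/(N·c) + f = 258²/(3.2 × 0.031) + 258 = 66564/0.0992 + 258 ≈ 671266.1 mm ≈ 671 m.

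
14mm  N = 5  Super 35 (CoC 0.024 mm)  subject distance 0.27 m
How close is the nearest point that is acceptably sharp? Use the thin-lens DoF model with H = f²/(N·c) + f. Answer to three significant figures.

233 mm

Hyperfocal distance H = f²/(N·c) + f = 14²/(5 × 0.024) + 14 = 196/0.12 + 14 ≈ 1647.3 mm ≈ 1.647 m.
Near limit Dn = s·(H − f)/(H + s − 2f) = 270 × (1647.3 − 14) / (1647.3 + 270 − 2 × 14) = 270 × 1633.3 / 1889.3 ≈ 233.42 mm.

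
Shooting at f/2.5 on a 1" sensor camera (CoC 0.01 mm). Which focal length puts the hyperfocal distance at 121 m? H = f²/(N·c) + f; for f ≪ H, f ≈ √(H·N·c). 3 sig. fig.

From H = f²/(N·c) + f, with f ≪ H: f ≈ √(H·N·c) = √(121000 × 2.5 × 0.01) = √3025.0 ≈ 55.00 mm.
The +f correction barely moves this — solving exactly, f² + N·c·f − N·c·H = 0 ⇒ f = (−N·c + √((N·c)² + 4·N·c·H))/2 = (−0.025 + √12100)/2 ≈ 54.988 mm, so f ≈ 55.0 mm.

55.0 mm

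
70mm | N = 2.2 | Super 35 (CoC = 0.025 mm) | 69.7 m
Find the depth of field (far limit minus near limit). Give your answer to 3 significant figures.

280 m

Hyperfocal distance H = f²/(N·c) + f = 70²/(2.2 × 0.025) + 70 = 4900/0.055 + 70 ≈ 89160.9 mm ≈ 89.16 m.
Near limit Dn = s·(H − f)/(H + s − 2f) = 69700 × (89160.9 − 70) / (89160.9 + 69700 − 2 × 70) = 69700 × 89090.9 / 158720.9 ≈ 39123 mm.
Far limit Df = s·(H − f)/(H − s) = 69700 × (89160.9 − 70) / (89160.9 − 69700) = 69700 × 89090.9 / 19460.9 ≈ 319083 mm.
Depth of field = Df − Dn = 319083 − 39123 ≈ 279960 mm ≈ 280 m.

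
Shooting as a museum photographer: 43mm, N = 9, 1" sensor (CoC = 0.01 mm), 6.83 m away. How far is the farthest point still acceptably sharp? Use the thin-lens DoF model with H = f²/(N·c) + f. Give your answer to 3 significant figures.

10.2 m

Hyperfocal distance H = f²/(N·c) + f = 43²/(9 × 0.01) + 43 = 1849/0.09 + 43 ≈ 20587.4 mm ≈ 20.59 m.
Far limit Df = s·(H − f)/(H − s) = 6830 × (20587.4 − 43) / (20587.4 − 6830) = 6830 × 20544.4 / 13757.4 ≈ 10199 mm ≈ 10.2 m.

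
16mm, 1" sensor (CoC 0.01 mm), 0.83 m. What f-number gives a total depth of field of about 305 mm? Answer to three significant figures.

f/5.60

Write h = H − f = f²/(N·c). The thin-lens limits are Dn = s·h/(h + (s−f)) and Df = s·h/(h − (s−f)), so DoF = Df − Dn = 2·s·(s−f)·h / (h² − (s−f)²).
That is a quadratic in h: DoF·h² − 2·s·(s−f)·h − DoF·(s−f)² = 0 ⇒ h = (s−f)·(s + √(s² + DoF²)) / DoF = 814 × (830 + √(830² + 305²)) / 305 = 814 × (830 + 884.265) / 305 ≈ 4575.1 mm.
Then N = f²/(c·h) = 16² / (0.01 × 4575.1) = 256 / 45.751 ≈ 5.60.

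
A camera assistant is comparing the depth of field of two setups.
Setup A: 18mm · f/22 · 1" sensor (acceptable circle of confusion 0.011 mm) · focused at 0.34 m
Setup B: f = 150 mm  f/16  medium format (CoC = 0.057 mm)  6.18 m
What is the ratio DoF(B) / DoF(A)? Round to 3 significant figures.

18.5

Setup A: H = 18²/(22×0.011) + 18 ≈ 1356.8 mm; DoF = Df − Dn = 447.67 − 274.08 ≈ 173.59 mm.
Setup B: H = 150²/(16×0.057) + 150 ≈ 24821.1 mm; DoF = Df − Dn = 8179.1 − 4966.2 ≈ 3212.9 mm.
Ratio = 3212.9 / 173.59 ≈ 18.5.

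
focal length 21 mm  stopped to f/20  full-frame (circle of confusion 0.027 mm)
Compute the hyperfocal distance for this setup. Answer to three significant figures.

Hyperfocal distance H = f²/(N·c) + f = 21²/(20 × 0.027) + 21 = 441/0.54 + 21 ≈ 837.7 mm ≈ 0.838 m.

0.838 m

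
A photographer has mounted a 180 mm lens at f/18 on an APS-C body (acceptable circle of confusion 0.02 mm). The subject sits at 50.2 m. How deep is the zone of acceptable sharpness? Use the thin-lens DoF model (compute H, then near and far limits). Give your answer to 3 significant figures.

Hyperfocal distance H = f²/(N·c) + f = 180²/(18 × 0.02) + 180 = 32400/0.36 + 180 ≈ 90180.0 mm ≈ 90.18 m.
Near limit Dn = s·(H − f)/(H + s − 2f) = 50200 × (90180.0 − 180) / (90180.0 + 50200 − 2 × 180) = 50200 × 90000.0 / 140020.0 ≈ 32267 mm.
Far limit Df = s·(H − f)/(H − s) = 50200 × (90180.0 − 180) / (90180.0 − 50200) = 50200 × 90000.0 / 39980.0 ≈ 113007 mm.
Depth of field = Df − Dn = 113007 − 32267 ≈ 80740 mm ≈ 80.7 m.

80.7 m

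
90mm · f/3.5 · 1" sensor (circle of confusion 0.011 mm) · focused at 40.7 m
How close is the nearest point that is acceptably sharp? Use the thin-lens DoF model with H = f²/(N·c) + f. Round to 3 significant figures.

Hyperfocal distance H = f²/(N·c) + f = 90²/(3.5 × 0.011) + 90 = 8100/0.0385 + 90 ≈ 210479.6 mm ≈ 210.5 m.
Near limit Dn = s·(H − f)/(H + s − 2f) = 40700 × (210479.6 − 90) / (210479.6 + 40700 − 2 × 90) = 40700 × 210389.6 / 250999.6 ≈ 34115 mm ≈ 34.1 m.

34.1 m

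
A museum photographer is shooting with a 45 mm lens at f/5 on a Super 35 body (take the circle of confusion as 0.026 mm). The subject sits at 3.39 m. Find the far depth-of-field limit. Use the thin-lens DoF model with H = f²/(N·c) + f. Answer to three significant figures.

Hyperfocal distance H = f²/(N·c) + f = 45²/(5 × 0.026) + 45 = 2025/0.13 + 45 ≈ 15621.9 mm ≈ 15.62 m.
Far limit Df = s·(H − f)/(H − s) = 3390 × (15621.9 − 45) / (15621.9 − 3390) = 3390 × 15576.9 / 12231.9 ≈ 4317.0 mm ≈ 4.32 m.

4.32 m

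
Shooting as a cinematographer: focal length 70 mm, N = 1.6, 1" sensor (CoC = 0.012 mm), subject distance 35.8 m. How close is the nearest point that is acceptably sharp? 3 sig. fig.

31.4 m

Hyperfocal distance H = f²/(N·c) + f = 70²/(1.6 × 0.012) + 70 = 4900/0.0192 + 70 ≈ 255278.3 mm ≈ 255.3 m.
Near limit Dn = s·(H − f)/(H + s − 2f) = 35800 × (255278.3 − 70) / (255278.3 + 35800 − 2 × 70) = 35800 × 255208.3 / 290938.3 ≈ 31403 mm ≈ 31.4 m.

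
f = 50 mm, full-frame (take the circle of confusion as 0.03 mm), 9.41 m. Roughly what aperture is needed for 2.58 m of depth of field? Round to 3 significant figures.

f/1.20

Write h = H − f = f²/(N·c). The thin-lens limits are Dn = s·h/(h + (s−f)) and Df = s·h/(h − (s−f)), so DoF = Df − Dn = 2·s·(s−f)·h / (h² − (s−f)²).
That is a quadratic in h: DoF·h² − 2·s·(s−f)·h − DoF·(s−f)² = 0 ⇒ h = (s−f)·(s + √(s² + DoF²)) / DoF = 9360 × (9410 + √(9410² + 2580²)) / 2580 = 9360 × (9410 + 9757.28) / 2580 ≈ 69537 mm.
Then N = f²/(c·h) = 50² / (0.03 × 69537) = 2500 / 2086.1 ≈ 1.20.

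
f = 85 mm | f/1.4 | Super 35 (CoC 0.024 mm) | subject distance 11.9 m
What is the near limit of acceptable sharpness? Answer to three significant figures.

11.3 m

Hyperfocal distance H = f²/(N·c) + f = 85²/(1.4 × 0.024) + 85 = 7225/0.0336 + 85 ≈ 215114.8 mm ≈ 215.1 m.
Near limit Dn = s·(H − f)/(H + s − 2f) = 11900 × (215114.8 − 85) / (215114.8 + 11900 − 2 × 85) = 11900 × 215029.8 / 226844.8 ≈ 11280 mm ≈ 11.3 m.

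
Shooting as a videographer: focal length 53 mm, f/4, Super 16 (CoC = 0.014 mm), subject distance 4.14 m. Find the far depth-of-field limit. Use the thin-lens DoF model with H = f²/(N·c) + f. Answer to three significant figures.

4.51 m

Hyperfocal distance H = f²/(N·c) + f = 53²/(4 × 0.014) + 53 = 2809/0.056 + 53 ≈ 50213.7 mm ≈ 50.21 m.
Far limit Df = s·(H − f)/(H − s) = 4140 × (50213.7 − 53) / (50213.7 − 4140) = 4140 × 50160.7 / 46073.7 ≈ 4507.2 mm ≈ 4.51 m.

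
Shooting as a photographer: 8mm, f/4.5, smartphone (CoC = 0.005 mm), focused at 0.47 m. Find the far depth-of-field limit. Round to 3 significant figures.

0.561 m

Hyperfocal distance H = f²/(N·c) + f = 8²/(4.5 × 0.005) + 8 = 64/0.0225 + 8 ≈ 2852.4 mm ≈ 2.852 m.
Far limit Df = s·(H − f)/(H − s) = 470 × (2852.4 − 8) / (2852.4 − 470) = 470 × 2844.4 / 2382.4 ≈ 561.14 mm ≈ 0.561 m.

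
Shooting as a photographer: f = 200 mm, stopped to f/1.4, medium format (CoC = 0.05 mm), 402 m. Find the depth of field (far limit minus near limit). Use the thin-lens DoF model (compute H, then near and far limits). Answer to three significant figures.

1120 m

Hyperfocal distance H = f²/(N·c) + f = 200²/(1.4 × 0.05) + 200 = 40000/0.07 + 200 ≈ 571628.6 mm ≈ 571.6 m.
Near limit Dn = s·(H − f)/(H + s − 2f) = 402000 × (571628.6 − 200) / (571628.6 + 402000 − 2 × 200) = 402000 × 571428.6 / 973228.6 ≈ 236033 mm.
Far limit Df = s·(H − f)/(H − s) = 402000 × (571628.6 − 200) / (571628.6 − 402000) = 402000 × 571428.6 / 169628.6 ≈ 1354219 mm.
Depth of field = Df − Dn = 1354219 − 236033 ≈ 1118186 mm ≈ 1120 m.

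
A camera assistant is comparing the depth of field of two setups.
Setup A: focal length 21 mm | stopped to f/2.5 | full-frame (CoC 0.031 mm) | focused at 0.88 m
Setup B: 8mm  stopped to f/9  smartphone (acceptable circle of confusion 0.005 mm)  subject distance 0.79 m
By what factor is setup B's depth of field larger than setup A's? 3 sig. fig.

4.58

Setup A: H = 21²/(2.5×0.031) + 21 ≈ 5711.3 mm; DoF = Df − Dn = 1036.46 − 764.58 ≈ 271.88 mm.
Setup B: H = 8²/(9×0.005) + 8 ≈ 1430.2 mm; DoF = Df − Dn = 1754.9 − 509.7 ≈ 1245.2 mm.
Ratio = 1245.2 / 271.88 ≈ 4.58.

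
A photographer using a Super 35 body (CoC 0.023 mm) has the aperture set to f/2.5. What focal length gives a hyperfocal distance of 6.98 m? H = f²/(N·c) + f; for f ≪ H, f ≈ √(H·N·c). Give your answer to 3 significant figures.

From H = f²/(N·c) + f, with f ≪ H: f ≈ √(H·N·c) = √(6980 × 2.5 × 0.023) = √401.35 ≈ 20.03 mm.
The +f correction barely moves this — solving exactly, f² + N·c·f − N·c·H = 0 ⇒ f = (−N·c + √((N·c)² + 4·N·c·H))/2 = (−0.0575 + √1605.4)/2 ≈ 20.005 mm, so f ≈ 20.0 mm.

20.0 mm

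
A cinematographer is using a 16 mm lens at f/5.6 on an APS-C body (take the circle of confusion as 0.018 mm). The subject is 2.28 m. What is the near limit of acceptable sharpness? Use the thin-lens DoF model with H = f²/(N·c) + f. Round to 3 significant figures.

Hyperfocal distance H = f²/(N·c) + f = 16²/(5.6 × 0.018) + 16 = 256/0.1008 + 16 ≈ 2555.7 mm ≈ 2.556 m.
Near limit Dn = s·(H − f)/(H + s − 2f) = 2280 × (2555.7 − 16) / (2555.7 + 2280 − 2 × 16) = 2280 × 2539.7 / 4803.7 ≈ 1205.4 mm ≈ 1.21 m.

1.21 m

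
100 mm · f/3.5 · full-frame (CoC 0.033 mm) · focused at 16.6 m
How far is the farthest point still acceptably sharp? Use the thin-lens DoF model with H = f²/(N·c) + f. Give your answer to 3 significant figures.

20.5 m

Hyperfocal distance H = f²/(N·c) + f = 100²/(3.5 × 0.033) + 100 = 10000/0.1155 + 100 ≈ 86680.1 mm ≈ 86.68 m.
Far limit Df = s·(H − f)/(H − s) = 16600 × (86680.1 − 100) / (86680.1 − 16600) = 16600 × 86580.1 / 70080.1 ≈ 20508 mm ≈ 20.5 m.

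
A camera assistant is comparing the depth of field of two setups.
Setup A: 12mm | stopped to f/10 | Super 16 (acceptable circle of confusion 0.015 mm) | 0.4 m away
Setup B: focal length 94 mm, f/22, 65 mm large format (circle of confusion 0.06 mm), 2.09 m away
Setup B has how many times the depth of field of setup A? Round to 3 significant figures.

Setup A: H = 12²/(10×0.015) + 12 ≈ 972.0 mm; DoF = Df − Dn = 671.33 − 284.87 ≈ 386.46 mm.
Setup B: H = 94²/(22×0.06) + 94 ≈ 6787.9 mm; DoF = Df − Dn = 2978.0 − 1609.9 ≈ 1368.1 mm.
Ratio = 1368.1 / 386.46 ≈ 3.54.

3.54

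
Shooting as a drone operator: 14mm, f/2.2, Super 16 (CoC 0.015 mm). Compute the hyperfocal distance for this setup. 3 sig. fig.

Hyperfocal distance H = f²/(N·c) + f = 14²/(2.2 × 0.015) + 14 = 196/0.033 + 14 ≈ 5953.4 mm ≈ 5.95 m.

5.95 m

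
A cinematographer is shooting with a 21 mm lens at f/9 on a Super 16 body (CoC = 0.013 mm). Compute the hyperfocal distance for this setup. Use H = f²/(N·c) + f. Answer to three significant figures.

3.79 m

Hyperfocal distance H = f²/(N·c) + f = 21²/(9 × 0.013) + 21 = 441/0.117 + 21 ≈ 3790.2 mm ≈ 3.79 m.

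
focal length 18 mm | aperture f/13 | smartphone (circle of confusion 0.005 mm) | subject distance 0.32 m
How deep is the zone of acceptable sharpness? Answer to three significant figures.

Hyperfocal distance H = f²/(N·c) + f = 18²/(13 × 0.005) + 18 = 324/0.065 + 18 ≈ 5002.6 mm ≈ 5.003 m.
Near limit Dn = s·(H − f)/(H + s − 2f) = 320 × (5002.6 − 18) / (5002.6 + 320 − 2 × 18) = 320 × 4984.6 / 5286.6 ≈ 301.720 mm.
Far limit Df = s·(H − f)/(H − s) = 320 × (5002.6 − 18) / (5002.6 − 320) = 320 × 4984.6 / 4682.6 ≈ 340.638 mm.
Depth of field = Df − Dn = 340.638 − 301.720 ≈ 38.918 mm.

38.9 mm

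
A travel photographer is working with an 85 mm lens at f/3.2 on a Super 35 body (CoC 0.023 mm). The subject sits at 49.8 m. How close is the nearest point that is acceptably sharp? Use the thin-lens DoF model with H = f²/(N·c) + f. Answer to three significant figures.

Hyperfocal distance H = f²/(N·c) + f = 85²/(3.2 × 0.023) + 85 = 7225/0.0736 + 85 ≈ 98250.8 mm ≈ 98.25 m.
Near limit Dn = s·(H − f)/(H + s − 2f) = 49800 × (98250.8 − 85) / (98250.8 + 49800 − 2 × 85) = 49800 × 98165.8 / 147880.8 ≈ 33058 mm ≈ 33.1 m.

33.1 m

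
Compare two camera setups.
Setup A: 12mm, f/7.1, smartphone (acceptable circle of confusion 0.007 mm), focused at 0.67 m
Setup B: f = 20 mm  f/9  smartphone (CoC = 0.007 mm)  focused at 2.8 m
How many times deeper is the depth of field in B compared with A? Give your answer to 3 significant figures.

Setup A: H = 12²/(7.1×0.007) + 12 ≈ 2909.4 mm; DoF = Df − Dn = 866.87 − 546.00 ≈ 320.87 mm.
Setup B: H = 20²/(9×0.007) + 20 ≈ 6369.2 mm; DoF = Df − Dn = 4980.9 − 1947.4 ≈ 3033.5 mm.
Ratio = 3033.5 / 320.87 ≈ 9.45.

9.45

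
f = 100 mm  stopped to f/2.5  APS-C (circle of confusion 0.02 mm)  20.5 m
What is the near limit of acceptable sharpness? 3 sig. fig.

Hyperfocal distance H = f²/(N·c) + f = 100²/(2.5 × 0.02) + 100 = 10000/0.05 + 100 ≈ 200100.0 mm ≈ 200.1 m.
Near limit Dn = s·(H − f)/(H + s − 2f) = 20500 × (200100.0 − 100) / (200100.0 + 20500 − 2 × 100) = 20500 × 200000.0 / 220400.0 ≈ 18603 mm ≈ 18.6 m.

18.6 m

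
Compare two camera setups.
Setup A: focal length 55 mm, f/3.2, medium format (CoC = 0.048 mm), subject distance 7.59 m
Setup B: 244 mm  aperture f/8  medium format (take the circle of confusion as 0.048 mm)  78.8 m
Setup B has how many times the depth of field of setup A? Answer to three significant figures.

Setup A: H = 55²/(3.2×0.048) + 55 ≈ 19749.0 mm; DoF = Df − Dn = 12293.6 − 5489.6 ≈ 6804.0 mm.
Setup B: H = 244²/(8×0.048) + 244 ≈ 155285.7 mm; DoF = Df − Dn = 159733 − 52301 ≈ 107432 mm.
Ratio = 107432 / 6804.0 ≈ 15.8.

15.8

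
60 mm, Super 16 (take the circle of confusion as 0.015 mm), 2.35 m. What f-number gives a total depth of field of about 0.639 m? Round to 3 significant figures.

Write h = H − f = f²/(N·c). The thin-lens limits are Dn = s·h/(h + (s−f)) and Df = s·h/(h − (s−f)), so DoF = Df − Dn = 2·s·(s−f)·h / (h² − (s−f)²).
That is a quadratic in h: DoF·h² − 2·s·(s−f)·h − DoF·(s−f)² = 0 ⇒ h = (s−f)·(s + √(s² + DoF²)) / DoF = 2290 × (2350 + √(2350² + 639²)) / 639 = 2290 × (2350 + 2435.33) / 639 ≈ 17149 mm.
Then N = f²/(c·h) = 60² / (0.015 × 17149) = 3600 / 257.24 ≈ 14.

f/14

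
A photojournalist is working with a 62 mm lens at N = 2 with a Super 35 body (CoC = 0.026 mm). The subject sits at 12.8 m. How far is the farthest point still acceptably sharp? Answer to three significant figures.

15.5 m

Hyperfocal distance H = f²/(N·c) + f = 62²/(2 × 0.026) + 62 = 3844/0.052 + 62 ≈ 73985.1 mm ≈ 73.99 m.
Far limit Df = s·(H − f)/(H − s) = 12800 × (73985.1 − 62) / (73985.1 − 12800) = 12800 × 73923.1 / 61185.1 ≈ 15465 mm ≈ 15.5 m.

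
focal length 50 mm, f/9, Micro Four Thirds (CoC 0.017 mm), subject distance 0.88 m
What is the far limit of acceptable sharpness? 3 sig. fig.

0.927 m

Hyperfocal distance H = f²/(N·c) + f = 50²/(9 × 0.017) + 50 = 2500/0.153 + 50 ≈ 16389.9 mm ≈ 16.39 m.
Far limit Df = s·(H − f)/(H − s) = 880 × (16389.9 − 50) / (16389.9 − 880) = 880 × 16339.9 / 15509.9 ≈ 927.09 mm ≈ 0.927 m.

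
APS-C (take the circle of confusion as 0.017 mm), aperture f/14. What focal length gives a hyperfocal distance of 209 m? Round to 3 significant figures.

223 mm

From H = f²/(N·c) + f, with f ≪ H: f ≈ √(H·N·c) = √(209000 × 14 × 0.017) = √49742 ≈ 223.0 mm.
The +f correction barely moves this — solving exactly, f² + N·c·f − N·c·H = 0 ⇒ f = (−N·c + √((N·c)² + 4·N·c·H))/2 = (−0.238 + √198968)/2 ≈ 222.91 mm, so f ≈ 223 mm.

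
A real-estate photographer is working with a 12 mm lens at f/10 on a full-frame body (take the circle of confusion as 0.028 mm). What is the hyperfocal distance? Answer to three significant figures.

Hyperfocal distance H = f²/(N·c) + f = 12²/(10 × 0.028) + 12 = 144/0.28 + 12 ≈ 526.3 mm ≈ 0.526 m.

0.526 m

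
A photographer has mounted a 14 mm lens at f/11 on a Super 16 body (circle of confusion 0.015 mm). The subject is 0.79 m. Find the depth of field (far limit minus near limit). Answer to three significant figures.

1.80 m

Hyperfocal distance H = f²/(N·c) + f = 14²/(11 × 0.015) + 14 = 196/0.165 + 14 ≈ 1201.9 mm ≈ 1.202 m.
Near limit Dn = s·(H − f)/(H + s − 2f) = 790 × (1201.9 − 14) / (1201.9 + 790 − 2 × 14) = 790 × 1187.9 / 1963.9 ≈ 477.8 mm.
Far limit Df = s·(H − f)/(H − s) = 790 × (1201.9 − 14) / (1201.9 − 790) = 790 × 1187.9 / 411.9 ≈ 2278.4 mm.
Depth of field = Df − Dn = 2278.4 − 477.8 ≈ 1800.6 mm ≈ 1.80 m.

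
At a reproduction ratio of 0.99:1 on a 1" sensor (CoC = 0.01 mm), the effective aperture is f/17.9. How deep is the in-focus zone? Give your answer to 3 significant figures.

At magnification m, DoF ≈ 2·N_eff·c/m² = 2 × 17.9 × 0.01 / 0.99² = 0.358 / 0.9801 ≈ 0.365 mm.

0.365 mm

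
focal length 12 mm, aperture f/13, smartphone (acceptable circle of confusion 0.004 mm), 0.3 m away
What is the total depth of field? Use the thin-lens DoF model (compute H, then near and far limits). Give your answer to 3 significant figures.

63.1 mm

Hyperfocal distance H = f²/(N·c) + f = 12²/(13 × 0.004) + 12 = 144/0.052 + 12 ≈ 2781.2 mm ≈ 2.781 m.
Near limit Dn = s·(H − f)/(H + s − 2f) = 300 × (2781.2 − 12) / (2781.2 + 300 − 2 × 12) = 300 × 2769.2 / 3057.2 ≈ 271.739 mm.
Far limit Df = s·(H − f)/(H − s) = 300 × (2781.2 − 12) / (2781.2 − 300) = 300 × 2769.2 / 2481.2 ≈ 334.821 mm.
Depth of field = Df − Dn = 334.821 − 271.739 ≈ 63.082 mm.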